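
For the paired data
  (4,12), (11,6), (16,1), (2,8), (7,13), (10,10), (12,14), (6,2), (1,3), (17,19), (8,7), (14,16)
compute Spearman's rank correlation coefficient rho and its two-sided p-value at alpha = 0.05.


Step 1: Rank x and y separately (midranks; no ties here).
rank(x): 4->3, 11->8, 16->11, 2->2, 7->5, 10->7, 12->9, 6->4, 1->1, 17->12, 8->6, 14->10
rank(y): 12->8, 6->4, 1->1, 8->6, 13->9, 10->7, 14->10, 2->2, 3->3, 19->12, 7->5, 16->11
Step 2: d_i = R_x(i) - R_y(i); compute d_i^2.
  (3-8)^2=25, (8-4)^2=16, (11-1)^2=100, (2-6)^2=16, (5-9)^2=16, (7-7)^2=0, (9-10)^2=1, (4-2)^2=4, (1-3)^2=4, (12-12)^2=0, (6-5)^2=1, (10-11)^2=1
sum(d^2) = 184.
Step 3: rho = 1 - 6*184 / (12*(12^2 - 1)) = 1 - 1104/1716 = 0.356643.
Step 4: Under H0, t = rho * sqrt((n-2)/(1-rho^2)) = 1.2072 ~ t(10).
Step 5: Two-sided p-value from the t-distribution with 10 df = 0.255138.
Step 6: alpha = 0.05. fail to reject H0.

rho = 0.3566, p = 0.255138, fail to reject H0 at alpha = 0.05.


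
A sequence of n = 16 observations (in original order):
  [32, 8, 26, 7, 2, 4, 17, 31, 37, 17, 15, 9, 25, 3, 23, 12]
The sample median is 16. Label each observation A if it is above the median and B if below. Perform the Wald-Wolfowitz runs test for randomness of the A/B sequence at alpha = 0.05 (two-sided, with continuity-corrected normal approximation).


Step 1: Compute median = 16; label A = above, B = below.
Labels in order: ABABBBAAAABBABAB  (n_A = 8, n_B = 8)
Step 2: Count runs R = 10.
Step 3: Under H0 (random ordering), E[R] = 2*n_A*n_B/(n_A+n_B) + 1 = 2*8*8/16 + 1 = 9.0000.
        Var[R] = 2*n_A*n_B*(2*n_A*n_B - n_A - n_B) / ((n_A+n_B)^2 * (n_A+n_B-1)) = 14336/3840 = 3.7333.
        SD[R] = 1.9322.
Step 4: Continuity-corrected z = (R - 0.5 - E[R]) / SD[R] = (10 - 0.5 - 9.0000) / 1.9322 = 0.2588.
Step 5: Two-sided p-value via normal approximation = 2*(1 - Phi(|z|)) = 0.795809.
Step 6: alpha = 0.05. fail to reject H0.

R = 10, z = 0.2588, p = 0.795809, fail to reject H0.


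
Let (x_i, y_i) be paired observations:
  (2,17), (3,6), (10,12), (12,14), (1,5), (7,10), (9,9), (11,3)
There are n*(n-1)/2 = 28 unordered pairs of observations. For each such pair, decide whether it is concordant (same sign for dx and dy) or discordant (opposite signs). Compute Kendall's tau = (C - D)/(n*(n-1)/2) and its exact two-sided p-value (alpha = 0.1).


Step 1: Enumerate the 28 unordered pairs (i,j) with i<j and classify each by sign(x_j-x_i) * sign(y_j-y_i).
  (1,2):dx=+1,dy=-11->D; (1,3):dx=+8,dy=-5->D; (1,4):dx=+10,dy=-3->D; (1,5):dx=-1,dy=-12->C
  (1,6):dx=+5,dy=-7->D; (1,7):dx=+7,dy=-8->D; (1,8):dx=+9,dy=-14->D; (2,3):dx=+7,dy=+6->C
  (2,4):dx=+9,dy=+8->C; (2,5):dx=-2,dy=-1->C; (2,6):dx=+4,dy=+4->C; (2,7):dx=+6,dy=+3->C
  (2,8):dx=+8,dy=-3->D; (3,4):dx=+2,dy=+2->C; (3,5):dx=-9,dy=-7->C; (3,6):dx=-3,dy=-2->C
  (3,7):dx=-1,dy=-3->C; (3,8):dx=+1,dy=-9->D; (4,5):dx=-11,dy=-9->C; (4,6):dx=-5,dy=-4->C
  (4,7):dx=-3,dy=-5->C; (4,8):dx=-1,dy=-11->C; (5,6):dx=+6,dy=+5->C; (5,7):dx=+8,dy=+4->C
  (5,8):dx=+10,dy=-2->D; (6,7):dx=+2,dy=-1->D; (6,8):dx=+4,dy=-7->D; (7,8):dx=+2,dy=-6->D
Step 2: C = 16, D = 12, total pairs = 28.
Step 3: tau = (C - D)/(n(n-1)/2) = (16 - 12)/28 = 0.142857.
Step 4: Exact two-sided p-value (enumerate n! = 40320 permutations of y under H0): p = 0.719544.
Step 5: alpha = 0.1. fail to reject H0.

tau_b = 0.1429 (C=16, D=12), p = 0.719544, fail to reject H0.


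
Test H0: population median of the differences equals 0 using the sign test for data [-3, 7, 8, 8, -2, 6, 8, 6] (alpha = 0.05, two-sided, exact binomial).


Step 1: Discard zero differences. Original n = 8; n_eff = number of nonzero differences = 8.
Nonzero differences (with sign): -3, +7, +8, +8, -2, +6, +8, +6
Step 2: Count signs: positive = 6, negative = 2.
Step 3: Under H0: P(positive) = 0.5, so the number of positives S ~ Bin(8, 0.5).
Step 4: Two-sided exact p-value = sum of Bin(8,0.5) probabilities at or below the observed probability = 0.289062.
Step 5: alpha = 0.05. fail to reject H0.

n_eff = 8, pos = 6, neg = 2, p = 0.289062, fail to reject H0.


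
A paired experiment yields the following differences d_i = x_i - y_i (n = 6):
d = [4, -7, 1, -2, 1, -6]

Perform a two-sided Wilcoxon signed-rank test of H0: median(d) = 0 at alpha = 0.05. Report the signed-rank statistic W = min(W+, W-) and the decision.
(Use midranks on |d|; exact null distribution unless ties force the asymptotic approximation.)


Step 1: Drop any zero differences (none here) and take |d_i|.
|d| = [4, 7, 1, 2, 1, 6]
Step 2: Midrank |d_i| (ties get averaged ranks).
ranks: |4|->4, |7|->6, |1|->1.5, |2|->3, |1|->1.5, |6|->5
Step 3: Attach original signs; sum ranks with positive sign and with negative sign.
W+ = 4 + 1.5 + 1.5 = 7
W- = 6 + 3 + 5 = 14
(Check: W+ + W- = 21 should equal n(n+1)/2 = 21.)
Step 4: Test statistic W = min(W+, W-) = 7.
Step 5: Ties in |d|, so use the tie-corrected normal approximation.
        E[W] = n(n+1)/4 = 6*7/4 = 10.5.
        Tie groups: |d|=1 (t=2); sum(t^3 - t) = 6.
        Var[W] = n(n+1)(2n+1)/24 - sum(t^3-t)/48 = 546/24 - 6/48 = 22.625.
        z = (W - E[W]) / sqrt(Var[W]) = (7 - 10.5) / 4.7566 = -0.7358.
        Two-sided p = 2*Phi(z) = 0.461838.
Step 6: alpha = 0.05. fail to reject H0.

W+ = 7, W- = 14, W = min = 7, p = 0.461838, fail to reject H0.


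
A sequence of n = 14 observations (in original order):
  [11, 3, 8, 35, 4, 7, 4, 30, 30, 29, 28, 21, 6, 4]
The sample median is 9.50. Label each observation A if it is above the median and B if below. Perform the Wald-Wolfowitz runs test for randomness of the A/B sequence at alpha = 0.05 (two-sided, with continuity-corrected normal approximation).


Step 1: Compute median = 9.50; label A = above, B = below.
Labels in order: ABBABBBAAAAABB  (n_A = 7, n_B = 7)
Step 2: Count runs R = 6.
Step 3: Under H0 (random ordering), E[R] = 2*n_A*n_B/(n_A+n_B) + 1 = 2*7*7/14 + 1 = 8.0000.
        Var[R] = 2*n_A*n_B*(2*n_A*n_B - n_A - n_B) / ((n_A+n_B)^2 * (n_A+n_B-1)) = 8232/2548 = 3.2308.
        SD[R] = 1.7974.
Step 4: Continuity-corrected z = (R + 0.5 - E[R]) / SD[R] = (6 + 0.5 - 8.0000) / 1.7974 = -0.8345.
Step 5: Two-sided p-value via normal approximation = 2*(1 - Phi(|z|)) = 0.403986.
Step 6: alpha = 0.05. fail to reject H0.

R = 6, z = -0.8345, p = 0.403986, fail to reject H0.


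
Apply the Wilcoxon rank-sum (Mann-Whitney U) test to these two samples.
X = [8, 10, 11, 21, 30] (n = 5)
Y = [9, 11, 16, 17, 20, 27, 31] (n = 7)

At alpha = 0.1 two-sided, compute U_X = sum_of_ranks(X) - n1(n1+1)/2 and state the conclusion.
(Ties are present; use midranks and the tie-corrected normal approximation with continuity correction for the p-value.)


Step 1: Combine and sort all 12 observations; assign midranks.
sorted (value, group): (8,X), (9,Y), (10,X), (11,X), (11,Y), (16,Y), (17,Y), (20,Y), (21,X), (27,Y), (30,X), (31,Y)
ranks: 8->1, 9->2, 10->3, 11->4.5, 11->4.5, 16->6, 17->7, 20->8, 21->9, 27->10, 30->11, 31->12
Step 2: Rank sum for X: R1 = 1 + 3 + 4.5 + 9 + 11 = 28.5.
Step 3: U_X = R1 - n1(n1+1)/2 = 28.5 - 5*6/2 = 28.5 - 15 = 13.5.
       U_Y = n1*n2 - U_X = 35 - 13.5 = 21.5.
Step 4: Ties are present, so use the tie-corrected normal approximation (with continuity correction) for the p-value.
Step 5: p-value = 0.569088; compare to alpha = 0.1. fail to reject H0.

U_X = 13.5, p = 0.569088, fail to reject H0 at alpha = 0.1.


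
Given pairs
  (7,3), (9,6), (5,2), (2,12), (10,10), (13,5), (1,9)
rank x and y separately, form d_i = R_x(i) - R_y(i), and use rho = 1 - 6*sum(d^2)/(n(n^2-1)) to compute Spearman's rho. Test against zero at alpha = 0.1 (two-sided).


Step 1: Rank x and y separately (midranks; no ties here).
rank(x): 7->4, 9->5, 5->3, 2->2, 10->6, 13->7, 1->1
rank(y): 3->2, 6->4, 2->1, 12->7, 10->6, 5->3, 9->5
Step 2: d_i = R_x(i) - R_y(i); compute d_i^2.
  (4-2)^2=4, (5-4)^2=1, (3-1)^2=4, (2-7)^2=25, (6-6)^2=0, (7-3)^2=16, (1-5)^2=16
sum(d^2) = 66.
Step 3: rho = 1 - 6*66 / (7*(7^2 - 1)) = 1 - 396/336 = -0.178571.
Step 4: Under H0, t = rho * sqrt((n-2)/(1-rho^2)) = -0.4058 ~ t(5).
Step 5: Two-sided p-value from the t-distribution with 5 df = 0.701658.
Step 6: alpha = 0.1. fail to reject H0.

rho = -0.1786, p = 0.701658, fail to reject H0 at alpha = 0.1.


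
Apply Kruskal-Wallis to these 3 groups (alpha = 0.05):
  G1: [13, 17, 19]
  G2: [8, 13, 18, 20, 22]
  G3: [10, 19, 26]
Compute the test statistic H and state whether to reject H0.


Step 1: Combine all N = 11 observations and assign midranks.
sorted (value, group, rank): (8,G2,1), (10,G3,2), (13,G1,3.5), (13,G2,3.5), (17,G1,5), (18,G2,6), (19,G1,7.5), (19,G3,7.5), (20,G2,9), (22,G2,10), (26,G3,11)
Step 2: Sum ranks within each group.
R_1 = 16 (n_1 = 3)
R_2 = 29.5 (n_2 = 5)
R_3 = 20.5 (n_3 = 3)
Step 3: H = 12/(N(N+1)) * sum(R_i^2/n_i) - 3(N+1)
     = 12/(11*12) * (16^2/3 + 29.5^2/5 + 20.5^2/3) - 3*12
     = 0.090909 * 399.467 - 36
     = 0.315152.
Step 4: Ties present; correction factor C = 1 - 12/(11^3 - 11) = 0.990909. Corrected H = 0.315152 / 0.990909 = 0.318043.
Step 5: Under H0, H ~ chi^2(2); p-value = 0.852978.
Step 6: alpha = 0.05. fail to reject H0.

H = 0.3180, df = 2, p = 0.852978, fail to reject H0.


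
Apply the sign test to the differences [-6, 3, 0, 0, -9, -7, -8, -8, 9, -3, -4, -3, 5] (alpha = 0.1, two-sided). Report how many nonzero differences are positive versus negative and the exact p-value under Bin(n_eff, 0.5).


Step 1: Discard zero differences. Original n = 13; n_eff = number of nonzero differences = 11.
Nonzero differences (with sign): -6, +3, -9, -7, -8, -8, +9, -3, -4, -3, +5
Step 2: Count signs: positive = 3, negative = 8.
Step 3: Under H0: P(positive) = 0.5, so the number of positives S ~ Bin(11, 0.5).
Step 4: Two-sided exact p-value = sum of Bin(11,0.5) probabilities at or below the observed probability = 0.226562.
Step 5: alpha = 0.1. fail to reject H0.

n_eff = 11, pos = 3, neg = 8, p = 0.226562, fail to reject H0.


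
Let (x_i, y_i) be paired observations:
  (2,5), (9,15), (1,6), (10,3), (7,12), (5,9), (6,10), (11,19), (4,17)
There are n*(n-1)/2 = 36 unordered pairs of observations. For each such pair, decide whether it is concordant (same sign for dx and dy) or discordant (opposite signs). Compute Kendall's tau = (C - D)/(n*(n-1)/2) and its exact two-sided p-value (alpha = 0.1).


Step 1: Enumerate the 36 unordered pairs (i,j) with i<j and classify each by sign(x_j-x_i) * sign(y_j-y_i).
  (1,2):dx=+7,dy=+10->C; (1,3):dx=-1,dy=+1->D; (1,4):dx=+8,dy=-2->D; (1,5):dx=+5,dy=+7->C
  (1,6):dx=+3,dy=+4->C; (1,7):dx=+4,dy=+5->C; (1,8):dx=+9,dy=+14->C; (1,9):dx=+2,dy=+12->C
  (2,3):dx=-8,dy=-9->C; (2,4):dx=+1,dy=-12->D; (2,5):dx=-2,dy=-3->C; (2,6):dx=-4,dy=-6->C
  (2,7):dx=-3,dy=-5->C; (2,8):dx=+2,dy=+4->C; (2,9):dx=-5,dy=+2->D; (3,4):dx=+9,dy=-3->D
  (3,5):dx=+6,dy=+6->C; (3,6):dx=+4,dy=+3->C; (3,7):dx=+5,dy=+4->C; (3,8):dx=+10,dy=+13->C
  (3,9):dx=+3,dy=+11->C; (4,5):dx=-3,dy=+9->D; (4,6):dx=-5,dy=+6->D; (4,7):dx=-4,dy=+7->D
  (4,8):dx=+1,dy=+16->C; (4,9):dx=-6,dy=+14->D; (5,6):dx=-2,dy=-3->C; (5,7):dx=-1,dy=-2->C
  (5,8):dx=+4,dy=+7->C; (5,9):dx=-3,dy=+5->D; (6,7):dx=+1,dy=+1->C; (6,8):dx=+6,dy=+10->C
  (6,9):dx=-1,dy=+8->D; (7,8):dx=+5,dy=+9->C; (7,9):dx=-2,dy=+7->D; (8,9):dx=-7,dy=-2->C
Step 2: C = 24, D = 12, total pairs = 36.
Step 3: tau = (C - D)/(n(n-1)/2) = (24 - 12)/36 = 0.333333.
Step 4: Exact two-sided p-value (enumerate n! = 362880 permutations of y under H0): p = 0.259518.
Step 5: alpha = 0.1. fail to reject H0.

tau_b = 0.3333 (C=24, D=12), p = 0.259518, fail to reject H0.


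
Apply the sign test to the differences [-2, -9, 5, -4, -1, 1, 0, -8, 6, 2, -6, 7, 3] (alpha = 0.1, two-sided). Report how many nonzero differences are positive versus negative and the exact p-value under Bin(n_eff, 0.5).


Step 1: Discard zero differences. Original n = 13; n_eff = number of nonzero differences = 12.
Nonzero differences (with sign): -2, -9, +5, -4, -1, +1, -8, +6, +2, -6, +7, +3
Step 2: Count signs: positive = 6, negative = 6.
Step 3: Under H0: P(positive) = 0.5, so the number of positives S ~ Bin(12, 0.5).
Step 4: Two-sided exact p-value = sum of Bin(12,0.5) probabilities at or below the observed probability = 1.000000.
Step 5: alpha = 0.1. fail to reject H0.

n_eff = 12, pos = 6, neg = 6, p = 1.000000, fail to reject H0.


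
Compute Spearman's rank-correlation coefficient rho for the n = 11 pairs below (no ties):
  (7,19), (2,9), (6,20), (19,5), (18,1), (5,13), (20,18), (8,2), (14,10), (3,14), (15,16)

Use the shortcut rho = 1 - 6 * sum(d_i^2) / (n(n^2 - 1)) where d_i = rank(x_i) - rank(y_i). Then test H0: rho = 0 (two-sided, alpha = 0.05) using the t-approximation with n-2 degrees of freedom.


Step 1: Rank x and y separately (midranks; no ties here).
rank(x): 7->5, 2->1, 6->4, 19->10, 18->9, 5->3, 20->11, 8->6, 14->7, 3->2, 15->8
rank(y): 19->10, 9->4, 20->11, 5->3, 1->1, 13->6, 18->9, 2->2, 10->5, 14->7, 16->8
Step 2: d_i = R_x(i) - R_y(i); compute d_i^2.
  (5-10)^2=25, (1-4)^2=9, (4-11)^2=49, (10-3)^2=49, (9-1)^2=64, (3-6)^2=9, (11-9)^2=4, (6-2)^2=16, (7-5)^2=4, (2-7)^2=25, (8-8)^2=0
sum(d^2) = 254.
Step 3: rho = 1 - 6*254 / (11*(11^2 - 1)) = 1 - 1524/1320 = -0.154545.
Step 4: Under H0, t = rho * sqrt((n-2)/(1-rho^2)) = -0.4693 ~ t(9).
Step 5: Two-sided p-value from the t-distribution with 9 df = 0.650034.
Step 6: alpha = 0.05. fail to reject H0.

rho = -0.1545, p = 0.650034, fail to reject H0 at alpha = 0.05.


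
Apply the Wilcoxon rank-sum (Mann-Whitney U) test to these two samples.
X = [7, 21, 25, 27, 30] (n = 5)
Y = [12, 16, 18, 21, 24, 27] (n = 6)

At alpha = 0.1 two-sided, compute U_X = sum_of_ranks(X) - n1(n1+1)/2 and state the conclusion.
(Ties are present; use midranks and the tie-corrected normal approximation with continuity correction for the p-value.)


Step 1: Combine and sort all 11 observations; assign midranks.
sorted (value, group): (7,X), (12,Y), (16,Y), (18,Y), (21,X), (21,Y), (24,Y), (25,X), (27,X), (27,Y), (30,X)
ranks: 7->1, 12->2, 16->3, 18->4, 21->5.5, 21->5.5, 24->7, 25->8, 27->9.5, 27->9.5, 30->11
Step 2: Rank sum for X: R1 = 1 + 5.5 + 8 + 9.5 + 11 = 35.
Step 3: U_X = R1 - n1(n1+1)/2 = 35 - 5*6/2 = 35 - 15 = 20.
       U_Y = n1*n2 - U_X = 30 - 20 = 10.
Step 4: Ties are present, so use the tie-corrected normal approximation (with continuity correction) for the p-value.
Step 5: p-value = 0.409176; compare to alpha = 0.1. fail to reject H0.

U_X = 20, p = 0.409176, fail to reject H0 at alpha = 0.1.


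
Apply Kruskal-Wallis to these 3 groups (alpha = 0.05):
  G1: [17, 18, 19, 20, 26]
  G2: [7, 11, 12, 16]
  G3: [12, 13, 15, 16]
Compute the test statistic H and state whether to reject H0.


Step 1: Combine all N = 13 observations and assign midranks.
sorted (value, group, rank): (7,G2,1), (11,G2,2), (12,G2,3.5), (12,G3,3.5), (13,G3,5), (15,G3,6), (16,G2,7.5), (16,G3,7.5), (17,G1,9), (18,G1,10), (19,G1,11), (20,G1,12), (26,G1,13)
Step 2: Sum ranks within each group.
R_1 = 55 (n_1 = 5)
R_2 = 14 (n_2 = 4)
R_3 = 22 (n_3 = 4)
Step 3: H = 12/(N(N+1)) * sum(R_i^2/n_i) - 3(N+1)
     = 12/(13*14) * (55^2/5 + 14^2/4 + 22^2/4) - 3*14
     = 0.065934 * 775 - 42
     = 9.098901.
Step 4: Ties present; correction factor C = 1 - 12/(13^3 - 13) = 0.994505. Corrected H = 9.098901 / 0.994505 = 9.149171.
Step 5: Under H0, H ~ chi^2(2); p-value = 0.010311.
Step 6: alpha = 0.05. reject H0.

H = 9.1492, df = 2, p = 0.010311, reject H0.


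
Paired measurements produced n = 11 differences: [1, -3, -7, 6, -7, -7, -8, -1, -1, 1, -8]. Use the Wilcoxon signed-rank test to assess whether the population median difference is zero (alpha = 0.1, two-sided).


Step 1: Drop any zero differences (none here) and take |d_i|.
|d| = [1, 3, 7, 6, 7, 7, 8, 1, 1, 1, 8]
Step 2: Midrank |d_i| (ties get averaged ranks).
ranks: |1|->2.5, |3|->5, |7|->8, |6|->6, |7|->8, |7|->8, |8|->10.5, |1|->2.5, |1|->2.5, |1|->2.5, |8|->10.5
Step 3: Attach original signs; sum ranks with positive sign and with negative sign.
W+ = 2.5 + 6 + 2.5 = 11
W- = 5 + 8 + 8 + 8 + 10.5 + 2.5 + 2.5 + 10.5 = 55
(Check: W+ + W- = 66 should equal n(n+1)/2 = 66.)
Step 4: Test statistic W = min(W+, W-) = 11.
Step 5: Ties in |d|, so use the tie-corrected normal approximation.
        E[W] = n(n+1)/4 = 11*12/4 = 33.
        Tie groups: |d|=1 (t=4), |d|=7 (t=3), |d|=8 (t=2); sum(t^3 - t) = 90.
        Var[W] = n(n+1)(2n+1)/24 - sum(t^3-t)/48 = 3036/24 - 90/48 = 124.625.
        z = (W - E[W]) / sqrt(Var[W]) = (11 - 33) / 11.1636 = -1.9707.
        Two-sided p = 2*Phi(z) = 0.048758.
Step 6: alpha = 0.1. reject H0.

W+ = 11, W- = 55, W = min = 11, p = 0.048758, reject H0.


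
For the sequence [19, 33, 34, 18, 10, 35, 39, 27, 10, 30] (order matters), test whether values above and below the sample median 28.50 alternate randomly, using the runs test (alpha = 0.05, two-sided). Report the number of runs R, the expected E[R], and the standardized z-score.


Step 1: Compute median = 28.50; label A = above, B = below.
Labels in order: BAABBAABBA  (n_A = 5, n_B = 5)
Step 2: Count runs R = 6.
Step 3: Under H0 (random ordering), E[R] = 2*n_A*n_B/(n_A+n_B) + 1 = 2*5*5/10 + 1 = 6.0000.
        Var[R] = 2*n_A*n_B*(2*n_A*n_B - n_A - n_B) / ((n_A+n_B)^2 * (n_A+n_B-1)) = 2000/900 = 2.2222.
        SD[R] = 1.4907.
Step 4: R = E[R], so z = 0 with no continuity correction.
Step 5: Two-sided p-value via normal approximation = 2*(1 - Phi(|z|)) = 1.000000.
Step 6: alpha = 0.05. fail to reject H0.

R = 6, z = 0.0000, p = 1.000000, fail to reject H0.


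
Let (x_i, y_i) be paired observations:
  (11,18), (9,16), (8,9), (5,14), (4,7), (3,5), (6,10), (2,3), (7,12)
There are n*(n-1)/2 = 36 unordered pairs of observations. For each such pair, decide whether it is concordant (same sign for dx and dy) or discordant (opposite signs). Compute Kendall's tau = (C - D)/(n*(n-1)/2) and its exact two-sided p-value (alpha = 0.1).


Step 1: Enumerate the 36 unordered pairs (i,j) with i<j and classify each by sign(x_j-x_i) * sign(y_j-y_i).
  (1,2):dx=-2,dy=-2->C; (1,3):dx=-3,dy=-9->C; (1,4):dx=-6,dy=-4->C; (1,5):dx=-7,dy=-11->C
  (1,6):dx=-8,dy=-13->C; (1,7):dx=-5,dy=-8->C; (1,8):dx=-9,dy=-15->C; (1,9):dx=-4,dy=-6->C
  (2,3):dx=-1,dy=-7->C; (2,4):dx=-4,dy=-2->C; (2,5):dx=-5,dy=-9->C; (2,6):dx=-6,dy=-11->C
  (2,7):dx=-3,dy=-6->C; (2,8):dx=-7,dy=-13->C; (2,9):dx=-2,dy=-4->C; (3,4):dx=-3,dy=+5->D
  (3,5):dx=-4,dy=-2->C; (3,6):dx=-5,dy=-4->C; (3,7):dx=-2,dy=+1->D; (3,8):dx=-6,dy=-6->C
  (3,9):dx=-1,dy=+3->D; (4,5):dx=-1,dy=-7->C; (4,6):dx=-2,dy=-9->C; (4,7):dx=+1,dy=-4->D
  (4,8):dx=-3,dy=-11->C; (4,9):dx=+2,dy=-2->D; (5,6):dx=-1,dy=-2->C; (5,7):dx=+2,dy=+3->C
  (5,8):dx=-2,dy=-4->C; (5,9):dx=+3,dy=+5->C; (6,7):dx=+3,dy=+5->C; (6,8):dx=-1,dy=-2->C
  (6,9):dx=+4,dy=+7->C; (7,8):dx=-4,dy=-7->C; (7,9):dx=+1,dy=+2->C; (8,9):dx=+5,dy=+9->C
Step 2: C = 31, D = 5, total pairs = 36.
Step 3: tau = (C - D)/(n(n-1)/2) = (31 - 5)/36 = 0.722222.
Step 4: Exact two-sided p-value (enumerate n! = 362880 permutations of y under H0): p = 0.005886.
Step 5: alpha = 0.1. reject H0.

tau_b = 0.7222 (C=31, D=5), p = 0.005886, reject H0.


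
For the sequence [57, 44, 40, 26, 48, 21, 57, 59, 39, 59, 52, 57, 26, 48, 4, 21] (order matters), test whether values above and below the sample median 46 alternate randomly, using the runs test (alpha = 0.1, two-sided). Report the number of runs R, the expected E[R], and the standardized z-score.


Step 1: Compute median = 46; label A = above, B = below.
Labels in order: ABBBABAABAAABABB  (n_A = 8, n_B = 8)
Step 2: Count runs R = 10.
Step 3: Under H0 (random ordering), E[R] = 2*n_A*n_B/(n_A+n_B) + 1 = 2*8*8/16 + 1 = 9.0000.
        Var[R] = 2*n_A*n_B*(2*n_A*n_B - n_A - n_B) / ((n_A+n_B)^2 * (n_A+n_B-1)) = 14336/3840 = 3.7333.
        SD[R] = 1.9322.
Step 4: Continuity-corrected z = (R - 0.5 - E[R]) / SD[R] = (10 - 0.5 - 9.0000) / 1.9322 = 0.2588.
Step 5: Two-sided p-value via normal approximation = 2*(1 - Phi(|z|)) = 0.795809.
Step 6: alpha = 0.1. fail to reject H0.

R = 10, z = 0.2588, p = 0.795809, fail to reject H0.


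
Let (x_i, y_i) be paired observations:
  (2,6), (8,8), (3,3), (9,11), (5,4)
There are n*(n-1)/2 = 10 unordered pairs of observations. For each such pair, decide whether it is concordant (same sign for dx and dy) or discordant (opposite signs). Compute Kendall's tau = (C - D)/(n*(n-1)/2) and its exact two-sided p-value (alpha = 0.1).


Step 1: Enumerate the 10 unordered pairs (i,j) with i<j and classify each by sign(x_j-x_i) * sign(y_j-y_i).
  (1,2):dx=+6,dy=+2->C; (1,3):dx=+1,dy=-3->D; (1,4):dx=+7,dy=+5->C; (1,5):dx=+3,dy=-2->D
  (2,3):dx=-5,dy=-5->C; (2,4):dx=+1,dy=+3->C; (2,5):dx=-3,dy=-4->C; (3,4):dx=+6,dy=+8->C
  (3,5):dx=+2,dy=+1->C; (4,5):dx=-4,dy=-7->C
Step 2: C = 8, D = 2, total pairs = 10.
Step 3: tau = (C - D)/(n(n-1)/2) = (8 - 2)/10 = 0.600000.
Step 4: Exact two-sided p-value (enumerate n! = 120 permutations of y under H0): p = 0.233333.
Step 5: alpha = 0.1. fail to reject H0.

tau_b = 0.6000 (C=8, D=2), p = 0.233333, fail to reject H0.


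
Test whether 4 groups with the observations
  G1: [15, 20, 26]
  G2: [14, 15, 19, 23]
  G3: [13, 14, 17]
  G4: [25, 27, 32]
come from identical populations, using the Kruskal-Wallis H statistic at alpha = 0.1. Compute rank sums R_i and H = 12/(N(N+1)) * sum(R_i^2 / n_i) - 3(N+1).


Step 1: Combine all N = 13 observations and assign midranks.
sorted (value, group, rank): (13,G3,1), (14,G2,2.5), (14,G3,2.5), (15,G1,4.5), (15,G2,4.5), (17,G3,6), (19,G2,7), (20,G1,8), (23,G2,9), (25,G4,10), (26,G1,11), (27,G4,12), (32,G4,13)
Step 2: Sum ranks within each group.
R_1 = 23.5 (n_1 = 3)
R_2 = 23 (n_2 = 4)
R_3 = 9.5 (n_3 = 3)
R_4 = 35 (n_4 = 3)
Step 3: H = 12/(N(N+1)) * sum(R_i^2/n_i) - 3(N+1)
     = 12/(13*14) * (23.5^2/3 + 23^2/4 + 9.5^2/3 + 35^2/3) - 3*14
     = 0.065934 * 754.75 - 42
     = 7.763736.
Step 4: Ties present; correction factor C = 1 - 12/(13^3 - 13) = 0.994505. Corrected H = 7.763736 / 0.994505 = 7.806630.
Step 5: Under H0, H ~ chi^2(3); p-value = 0.050182.
Step 6: alpha = 0.1. reject H0.

H = 7.8066, df = 3, p = 0.050182, reject H0.


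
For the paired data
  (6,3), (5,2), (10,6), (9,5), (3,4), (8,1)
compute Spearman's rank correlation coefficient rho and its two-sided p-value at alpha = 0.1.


Step 1: Rank x and y separately (midranks; no ties here).
rank(x): 6->3, 5->2, 10->6, 9->5, 3->1, 8->4
rank(y): 3->3, 2->2, 6->6, 5->5, 4->4, 1->1
Step 2: d_i = R_x(i) - R_y(i); compute d_i^2.
  (3-3)^2=0, (2-2)^2=0, (6-6)^2=0, (5-5)^2=0, (1-4)^2=9, (4-1)^2=9
sum(d^2) = 18.
Step 3: rho = 1 - 6*18 / (6*(6^2 - 1)) = 1 - 108/210 = 0.485714.
Step 4: Under H0, t = rho * sqrt((n-2)/(1-rho^2)) = 1.1113 ~ t(4).
Step 5: Two-sided p-value from the t-distribution with 4 df = 0.328723.
Step 6: alpha = 0.1. fail to reject H0.

rho = 0.4857, p = 0.328723, fail to reject H0 at alpha = 0.1.


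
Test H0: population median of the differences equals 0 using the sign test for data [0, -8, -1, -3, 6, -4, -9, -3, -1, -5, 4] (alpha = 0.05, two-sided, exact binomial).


Step 1: Discard zero differences. Original n = 11; n_eff = number of nonzero differences = 10.
Nonzero differences (with sign): -8, -1, -3, +6, -4, -9, -3, -1, -5, +4
Step 2: Count signs: positive = 2, negative = 8.
Step 3: Under H0: P(positive) = 0.5, so the number of positives S ~ Bin(10, 0.5).
Step 4: Two-sided exact p-value = sum of Bin(10,0.5) probabilities at or below the observed probability = 0.109375.
Step 5: alpha = 0.05. fail to reject H0.

n_eff = 10, pos = 2, neg = 8, p = 0.109375, fail to reject H0.


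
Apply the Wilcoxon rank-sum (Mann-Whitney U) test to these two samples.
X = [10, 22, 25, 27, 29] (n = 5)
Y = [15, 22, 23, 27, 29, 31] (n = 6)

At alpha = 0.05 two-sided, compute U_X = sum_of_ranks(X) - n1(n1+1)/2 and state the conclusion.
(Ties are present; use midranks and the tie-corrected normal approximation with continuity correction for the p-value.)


Step 1: Combine and sort all 11 observations; assign midranks.
sorted (value, group): (10,X), (15,Y), (22,X), (22,Y), (23,Y), (25,X), (27,X), (27,Y), (29,X), (29,Y), (31,Y)
ranks: 10->1, 15->2, 22->3.5, 22->3.5, 23->5, 25->6, 27->7.5, 27->7.5, 29->9.5, 29->9.5, 31->11
Step 2: Rank sum for X: R1 = 1 + 3.5 + 6 + 7.5 + 9.5 = 27.5.
Step 3: U_X = R1 - n1(n1+1)/2 = 27.5 - 5*6/2 = 27.5 - 15 = 12.5.
       U_Y = n1*n2 - U_X = 30 - 12.5 = 17.5.
Step 4: Ties are present, so use the tie-corrected normal approximation (with continuity correction) for the p-value.
Step 5: p-value = 0.713124; compare to alpha = 0.05. fail to reject H0.

U_X = 12.5, p = 0.713124, fail to reject H0 at alpha = 0.05.


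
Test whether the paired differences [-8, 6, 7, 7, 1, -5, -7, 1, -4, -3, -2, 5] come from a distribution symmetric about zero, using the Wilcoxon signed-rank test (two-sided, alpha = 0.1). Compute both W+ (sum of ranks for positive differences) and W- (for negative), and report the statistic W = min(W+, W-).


Step 1: Drop any zero differences (none here) and take |d_i|.
|d| = [8, 6, 7, 7, 1, 5, 7, 1, 4, 3, 2, 5]
Step 2: Midrank |d_i| (ties get averaged ranks).
ranks: |8|->12, |6|->8, |7|->10, |7|->10, |1|->1.5, |5|->6.5, |7|->10, |1|->1.5, |4|->5, |3|->4, |2|->3, |5|->6.5
Step 3: Attach original signs; sum ranks with positive sign and with negative sign.
W+ = 8 + 10 + 10 + 1.5 + 1.5 + 6.5 = 37.5
W- = 12 + 6.5 + 10 + 5 + 4 + 3 = 40.5
(Check: W+ + W- = 78 should equal n(n+1)/2 = 78.)
Step 4: Test statistic W = min(W+, W-) = 37.5.
Step 5: Ties in |d|, so use the tie-corrected normal approximation.
        E[W] = n(n+1)/4 = 12*13/4 = 39.
        Tie groups: |d|=1 (t=2), |d|=5 (t=2), |d|=7 (t=3); sum(t^3 - t) = 36.
        Var[W] = n(n+1)(2n+1)/24 - sum(t^3-t)/48 = 3900/24 - 36/48 = 161.75.
        z = (W - E[W]) / sqrt(Var[W]) = (37.5 - 39) / 12.7181 = -0.1179.
        Two-sided p = 2*Phi(z) = 0.906113.
Step 6: alpha = 0.1. fail to reject H0.

W+ = 37.5, W- = 40.5, W = min = 37.5, p = 0.906113, fail to reject H0.


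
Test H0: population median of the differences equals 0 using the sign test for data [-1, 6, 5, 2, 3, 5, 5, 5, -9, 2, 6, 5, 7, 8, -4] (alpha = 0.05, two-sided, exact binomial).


Step 1: Discard zero differences. Original n = 15; n_eff = number of nonzero differences = 15.
Nonzero differences (with sign): -1, +6, +5, +2, +3, +5, +5, +5, -9, +2, +6, +5, +7, +8, -4
Step 2: Count signs: positive = 12, negative = 3.
Step 3: Under H0: P(positive) = 0.5, so the number of positives S ~ Bin(15, 0.5).
Step 4: Two-sided exact p-value = sum of Bin(15,0.5) probabilities at or below the observed probability = 0.035156.
Step 5: alpha = 0.05. reject H0.

n_eff = 15, pos = 12, neg = 3, p = 0.035156, reject H0.


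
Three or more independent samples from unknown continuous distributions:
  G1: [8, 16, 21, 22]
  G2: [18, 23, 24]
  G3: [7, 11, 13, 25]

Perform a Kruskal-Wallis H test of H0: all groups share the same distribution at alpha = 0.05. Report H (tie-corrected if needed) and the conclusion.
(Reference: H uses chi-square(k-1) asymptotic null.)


Step 1: Combine all N = 11 observations and assign midranks.
sorted (value, group, rank): (7,G3,1), (8,G1,2), (11,G3,3), (13,G3,4), (16,G1,5), (18,G2,6), (21,G1,7), (22,G1,8), (23,G2,9), (24,G2,10), (25,G3,11)
Step 2: Sum ranks within each group.
R_1 = 22 (n_1 = 4)
R_2 = 25 (n_2 = 3)
R_3 = 19 (n_3 = 4)
Step 3: H = 12/(N(N+1)) * sum(R_i^2/n_i) - 3(N+1)
     = 12/(11*12) * (22^2/4 + 25^2/3 + 19^2/4) - 3*12
     = 0.090909 * 419.583 - 36
     = 2.143939.
Step 4: No ties, so H is used without correction.
Step 5: Under H0, H ~ chi^2(2); p-value = 0.342334.
Step 6: alpha = 0.05. fail to reject H0.

H = 2.1439, df = 2, p = 0.342334, fail to reject H0.


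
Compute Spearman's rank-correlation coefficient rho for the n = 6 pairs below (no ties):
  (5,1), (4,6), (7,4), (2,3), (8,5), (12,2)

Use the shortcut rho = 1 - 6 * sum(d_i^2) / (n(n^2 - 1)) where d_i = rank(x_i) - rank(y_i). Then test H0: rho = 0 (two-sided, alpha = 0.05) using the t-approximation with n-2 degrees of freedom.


Step 1: Rank x and y separately (midranks; no ties here).
rank(x): 5->3, 4->2, 7->4, 2->1, 8->5, 12->6
rank(y): 1->1, 6->6, 4->4, 3->3, 5->5, 2->2
Step 2: d_i = R_x(i) - R_y(i); compute d_i^2.
  (3-1)^2=4, (2-6)^2=16, (4-4)^2=0, (1-3)^2=4, (5-5)^2=0, (6-2)^2=16
sum(d^2) = 40.
Step 3: rho = 1 - 6*40 / (6*(6^2 - 1)) = 1 - 240/210 = -0.142857.
Step 4: Under H0, t = rho * sqrt((n-2)/(1-rho^2)) = -0.2887 ~ t(4).
Step 5: Two-sided p-value from the t-distribution with 4 df = 0.787172.
Step 6: alpha = 0.05. fail to reject H0.

rho = -0.1429, p = 0.787172, fail to reject H0 at alpha = 0.05.


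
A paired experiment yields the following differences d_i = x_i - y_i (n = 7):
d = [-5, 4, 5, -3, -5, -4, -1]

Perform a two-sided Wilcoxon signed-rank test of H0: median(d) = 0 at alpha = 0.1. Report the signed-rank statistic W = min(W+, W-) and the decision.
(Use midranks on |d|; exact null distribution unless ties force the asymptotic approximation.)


Step 1: Drop any zero differences (none here) and take |d_i|.
|d| = [5, 4, 5, 3, 5, 4, 1]
Step 2: Midrank |d_i| (ties get averaged ranks).
ranks: |5|->6, |4|->3.5, |5|->6, |3|->2, |5|->6, |4|->3.5, |1|->1
Step 3: Attach original signs; sum ranks with positive sign and with negative sign.
W+ = 3.5 + 6 = 9.5
W- = 6 + 2 + 6 + 3.5 + 1 = 18.5
(Check: W+ + W- = 28 should equal n(n+1)/2 = 28.)
Step 4: Test statistic W = min(W+, W-) = 9.5.
Step 5: Ties in |d|, so use the tie-corrected normal approximation.
        E[W] = n(n+1)/4 = 7*8/4 = 14.
        Tie groups: |d|=4 (t=2), |d|=5 (t=3); sum(t^3 - t) = 30.
        Var[W] = n(n+1)(2n+1)/24 - sum(t^3-t)/48 = 840/24 - 30/48 = 34.375.
        z = (W - E[W]) / sqrt(Var[W]) = (9.5 - 14) / 5.8630 = -0.7675.
        Two-sided p = 2*Phi(z) = 0.442771.
Step 6: alpha = 0.1. fail to reject H0.

W+ = 9.5, W- = 18.5, W = min = 9.5, p = 0.442771, fail to reject H0.


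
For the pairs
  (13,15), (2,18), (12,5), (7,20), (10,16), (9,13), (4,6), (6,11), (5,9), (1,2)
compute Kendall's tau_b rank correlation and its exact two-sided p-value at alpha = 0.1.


Step 1: Enumerate the 45 unordered pairs (i,j) with i<j and classify each by sign(x_j-x_i) * sign(y_j-y_i).
  (1,2):dx=-11,dy=+3->D; (1,3):dx=-1,dy=-10->C; (1,4):dx=-6,dy=+5->D; (1,5):dx=-3,dy=+1->D
  (1,6):dx=-4,dy=-2->C; (1,7):dx=-9,dy=-9->C; (1,8):dx=-7,dy=-4->C; (1,9):dx=-8,dy=-6->C
  (1,10):dx=-12,dy=-13->C; (2,3):dx=+10,dy=-13->D; (2,4):dx=+5,dy=+2->C; (2,5):dx=+8,dy=-2->D
  (2,6):dx=+7,dy=-5->D; (2,7):dx=+2,dy=-12->D; (2,8):dx=+4,dy=-7->D; (2,9):dx=+3,dy=-9->D
  (2,10):dx=-1,dy=-16->C; (3,4):dx=-5,dy=+15->D; (3,5):dx=-2,dy=+11->D; (3,6):dx=-3,dy=+8->D
  (3,7):dx=-8,dy=+1->D; (3,8):dx=-6,dy=+6->D; (3,9):dx=-7,dy=+4->D; (3,10):dx=-11,dy=-3->C
  (4,5):dx=+3,dy=-4->D; (4,6):dx=+2,dy=-7->D; (4,7):dx=-3,dy=-14->C; (4,8):dx=-1,dy=-9->C
  (4,9):dx=-2,dy=-11->C; (4,10):dx=-6,dy=-18->C; (5,6):dx=-1,dy=-3->C; (5,7):dx=-6,dy=-10->C
  (5,8):dx=-4,dy=-5->C; (5,9):dx=-5,dy=-7->C; (5,10):dx=-9,dy=-14->C; (6,7):dx=-5,dy=-7->C
  (6,8):dx=-3,dy=-2->C; (6,9):dx=-4,dy=-4->C; (6,10):dx=-8,dy=-11->C; (7,8):dx=+2,dy=+5->C
  (7,9):dx=+1,dy=+3->C; (7,10):dx=-3,dy=-4->C; (8,9):dx=-1,dy=-2->C; (8,10):dx=-5,dy=-9->C
  (9,10):dx=-4,dy=-7->C
Step 2: C = 28, D = 17, total pairs = 45.
Step 3: tau = (C - D)/(n(n-1)/2) = (28 - 17)/45 = 0.244444.
Step 4: Exact two-sided p-value (enumerate n! = 3628800 permutations of y under H0): p = 0.380720.
Step 5: alpha = 0.1. fail to reject H0.

tau_b = 0.2444 (C=28, D=17), p = 0.380720, fail to reject H0.


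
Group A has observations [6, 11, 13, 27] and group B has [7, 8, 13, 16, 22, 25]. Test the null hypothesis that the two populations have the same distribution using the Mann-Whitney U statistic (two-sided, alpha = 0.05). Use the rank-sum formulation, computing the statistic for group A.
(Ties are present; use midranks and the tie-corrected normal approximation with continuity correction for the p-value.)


Step 1: Combine and sort all 10 observations; assign midranks.
sorted (value, group): (6,X), (7,Y), (8,Y), (11,X), (13,X), (13,Y), (16,Y), (22,Y), (25,Y), (27,X)
ranks: 6->1, 7->2, 8->3, 11->4, 13->5.5, 13->5.5, 16->7, 22->8, 25->9, 27->10
Step 2: Rank sum for X: R1 = 1 + 4 + 5.5 + 10 = 20.5.
Step 3: U_X = R1 - n1(n1+1)/2 = 20.5 - 4*5/2 = 20.5 - 10 = 10.5.
       U_Y = n1*n2 - U_X = 24 - 10.5 = 13.5.
Step 4: Ties are present, so use the tie-corrected normal approximation (with continuity correction) for the p-value.
Step 5: p-value = 0.830664; compare to alpha = 0.05. fail to reject H0.

U_X = 10.5, p = 0.830664, fail to reject H0 at alpha = 0.05.


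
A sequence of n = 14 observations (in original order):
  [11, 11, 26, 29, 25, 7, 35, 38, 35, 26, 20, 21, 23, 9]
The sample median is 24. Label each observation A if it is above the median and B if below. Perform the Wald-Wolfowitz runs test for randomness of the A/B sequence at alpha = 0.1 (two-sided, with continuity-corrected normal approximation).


Step 1: Compute median = 24; label A = above, B = below.
Labels in order: BBAAABAAAABBBB  (n_A = 7, n_B = 7)
Step 2: Count runs R = 5.
Step 3: Under H0 (random ordering), E[R] = 2*n_A*n_B/(n_A+n_B) + 1 = 2*7*7/14 + 1 = 8.0000.
        Var[R] = 2*n_A*n_B*(2*n_A*n_B - n_A - n_B) / ((n_A+n_B)^2 * (n_A+n_B-1)) = 8232/2548 = 3.2308.
        SD[R] = 1.7974.
Step 4: Continuity-corrected z = (R + 0.5 - E[R]) / SD[R] = (5 + 0.5 - 8.0000) / 1.7974 = -1.3909.
Step 5: Two-sided p-value via normal approximation = 2*(1 - Phi(|z|)) = 0.164264.
Step 6: alpha = 0.1. fail to reject H0.

R = 5, z = -1.3909, p = 0.164264, fail to reject H0.


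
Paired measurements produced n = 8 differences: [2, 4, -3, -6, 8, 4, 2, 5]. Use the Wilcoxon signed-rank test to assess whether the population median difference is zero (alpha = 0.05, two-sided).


Step 1: Drop any zero differences (none here) and take |d_i|.
|d| = [2, 4, 3, 6, 8, 4, 2, 5]
Step 2: Midrank |d_i| (ties get averaged ranks).
ranks: |2|->1.5, |4|->4.5, |3|->3, |6|->7, |8|->8, |4|->4.5, |2|->1.5, |5|->6
Step 3: Attach original signs; sum ranks with positive sign and with negative sign.
W+ = 1.5 + 4.5 + 8 + 4.5 + 1.5 + 6 = 26
W- = 3 + 7 = 10
(Check: W+ + W- = 36 should equal n(n+1)/2 = 36.)
Step 4: Test statistic W = min(W+, W-) = 10.
Step 5: Ties in |d|, so use the tie-corrected normal approximation.
        E[W] = n(n+1)/4 = 8*9/4 = 18.
        Tie groups: |d|=2 (t=2), |d|=4 (t=2); sum(t^3 - t) = 12.
        Var[W] = n(n+1)(2n+1)/24 - sum(t^3-t)/48 = 1224/24 - 12/48 = 50.75.
        z = (W - E[W]) / sqrt(Var[W]) = (10 - 18) / 7.1239 = -1.1230.
        Two-sided p = 2*Phi(z) = 0.261446.
Step 6: alpha = 0.05. fail to reject H0.

W+ = 26, W- = 10, W = min = 10, p = 0.261446, fail to reject H0.


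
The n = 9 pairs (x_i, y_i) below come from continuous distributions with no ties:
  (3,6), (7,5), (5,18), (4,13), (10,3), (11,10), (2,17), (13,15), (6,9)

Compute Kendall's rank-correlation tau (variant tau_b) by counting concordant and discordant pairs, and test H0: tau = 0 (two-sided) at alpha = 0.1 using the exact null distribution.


Step 1: Enumerate the 36 unordered pairs (i,j) with i<j and classify each by sign(x_j-x_i) * sign(y_j-y_i).
  (1,2):dx=+4,dy=-1->D; (1,3):dx=+2,dy=+12->C; (1,4):dx=+1,dy=+7->C; (1,5):dx=+7,dy=-3->D
  (1,6):dx=+8,dy=+4->C; (1,7):dx=-1,dy=+11->D; (1,8):dx=+10,dy=+9->C; (1,9):dx=+3,dy=+3->C
  (2,3):dx=-2,dy=+13->D; (2,4):dx=-3,dy=+8->D; (2,5):dx=+3,dy=-2->D; (2,6):dx=+4,dy=+5->C
  (2,7):dx=-5,dy=+12->D; (2,8):dx=+6,dy=+10->C; (2,9):dx=-1,dy=+4->D; (3,4):dx=-1,dy=-5->C
  (3,5):dx=+5,dy=-15->D; (3,6):dx=+6,dy=-8->D; (3,7):dx=-3,dy=-1->C; (3,8):dx=+8,dy=-3->D
  (3,9):dx=+1,dy=-9->D; (4,5):dx=+6,dy=-10->D; (4,6):dx=+7,dy=-3->D; (4,7):dx=-2,dy=+4->D
  (4,8):dx=+9,dy=+2->C; (4,9):dx=+2,dy=-4->D; (5,6):dx=+1,dy=+7->C; (5,7):dx=-8,dy=+14->D
  (5,8):dx=+3,dy=+12->C; (5,9):dx=-4,dy=+6->D; (6,7):dx=-9,dy=+7->D; (6,8):dx=+2,dy=+5->C
  (6,9):dx=-5,dy=-1->C; (7,8):dx=+11,dy=-2->D; (7,9):dx=+4,dy=-8->D; (8,9):dx=-7,dy=-6->C
Step 2: C = 15, D = 21, total pairs = 36.
Step 3: tau = (C - D)/(n(n-1)/2) = (15 - 21)/36 = -0.166667.
Step 4: Exact two-sided p-value (enumerate n! = 362880 permutations of y under H0): p = 0.612202.
Step 5: alpha = 0.1. fail to reject H0.

tau_b = -0.1667 (C=15, D=21), p = 0.612202, fail to reject H0.


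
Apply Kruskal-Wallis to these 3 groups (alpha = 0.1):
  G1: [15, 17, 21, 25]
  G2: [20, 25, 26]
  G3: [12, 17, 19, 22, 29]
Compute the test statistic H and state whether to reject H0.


Step 1: Combine all N = 12 observations and assign midranks.
sorted (value, group, rank): (12,G3,1), (15,G1,2), (17,G1,3.5), (17,G3,3.5), (19,G3,5), (20,G2,6), (21,G1,7), (22,G3,8), (25,G1,9.5), (25,G2,9.5), (26,G2,11), (29,G3,12)
Step 2: Sum ranks within each group.
R_1 = 22 (n_1 = 4)
R_2 = 26.5 (n_2 = 3)
R_3 = 29.5 (n_3 = 5)
Step 3: H = 12/(N(N+1)) * sum(R_i^2/n_i) - 3(N+1)
     = 12/(12*13) * (22^2/4 + 26.5^2/3 + 29.5^2/5) - 3*13
     = 0.076923 * 529.133 - 39
     = 1.702564.
Step 4: Ties present; correction factor C = 1 - 12/(12^3 - 12) = 0.993007. Corrected H = 1.702564 / 0.993007 = 1.714554.
Step 5: Under H0, H ~ chi^2(2); p-value = 0.424316.
Step 6: alpha = 0.1. fail to reject H0.

H = 1.7146, df = 2, p = 0.424316, fail to reject H0.


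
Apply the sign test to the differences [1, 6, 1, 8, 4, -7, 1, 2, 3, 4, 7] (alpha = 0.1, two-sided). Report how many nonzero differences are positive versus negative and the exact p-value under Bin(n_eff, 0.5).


Step 1: Discard zero differences. Original n = 11; n_eff = number of nonzero differences = 11.
Nonzero differences (with sign): +1, +6, +1, +8, +4, -7, +1, +2, +3, +4, +7
Step 2: Count signs: positive = 10, negative = 1.
Step 3: Under H0: P(positive) = 0.5, so the number of positives S ~ Bin(11, 0.5).
Step 4: Two-sided exact p-value = sum of Bin(11,0.5) probabilities at or below the observed probability = 0.011719.
Step 5: alpha = 0.1. reject H0.

n_eff = 11, pos = 10, neg = 1, p = 0.011719, reject H0.


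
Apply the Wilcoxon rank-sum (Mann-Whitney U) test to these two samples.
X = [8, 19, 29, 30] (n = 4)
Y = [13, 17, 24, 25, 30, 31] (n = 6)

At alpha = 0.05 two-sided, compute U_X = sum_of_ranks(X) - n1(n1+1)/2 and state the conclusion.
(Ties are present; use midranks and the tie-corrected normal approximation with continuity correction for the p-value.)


Step 1: Combine and sort all 10 observations; assign midranks.
sorted (value, group): (8,X), (13,Y), (17,Y), (19,X), (24,Y), (25,Y), (29,X), (30,X), (30,Y), (31,Y)
ranks: 8->1, 13->2, 17->3, 19->4, 24->5, 25->6, 29->7, 30->8.5, 30->8.5, 31->10
Step 2: Rank sum for X: R1 = 1 + 4 + 7 + 8.5 = 20.5.
Step 3: U_X = R1 - n1(n1+1)/2 = 20.5 - 4*5/2 = 20.5 - 10 = 10.5.
       U_Y = n1*n2 - U_X = 24 - 10.5 = 13.5.
Step 4: Ties are present, so use the tie-corrected normal approximation (with continuity correction) for the p-value.
Step 5: p-value = 0.830664; compare to alpha = 0.05. fail to reject H0.

U_X = 10.5, p = 0.830664, fail to reject H0 at alpha = 0.05.


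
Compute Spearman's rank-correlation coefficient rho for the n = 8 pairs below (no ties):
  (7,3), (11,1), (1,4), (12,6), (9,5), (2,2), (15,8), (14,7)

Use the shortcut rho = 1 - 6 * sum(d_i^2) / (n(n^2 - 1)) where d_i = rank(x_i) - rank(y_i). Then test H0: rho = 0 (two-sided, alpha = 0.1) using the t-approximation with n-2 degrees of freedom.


Step 1: Rank x and y separately (midranks; no ties here).
rank(x): 7->3, 11->5, 1->1, 12->6, 9->4, 2->2, 15->8, 14->7
rank(y): 3->3, 1->1, 4->4, 6->6, 5->5, 2->2, 8->8, 7->7
Step 2: d_i = R_x(i) - R_y(i); compute d_i^2.
  (3-3)^2=0, (5-1)^2=16, (1-4)^2=9, (6-6)^2=0, (4-5)^2=1, (2-2)^2=0, (8-8)^2=0, (7-7)^2=0
sum(d^2) = 26.
Step 3: rho = 1 - 6*26 / (8*(8^2 - 1)) = 1 - 156/504 = 0.690476.
Step 4: Under H0, t = rho * sqrt((n-2)/(1-rho^2)) = 2.3382 ~ t(6).
Step 5: Two-sided p-value from the t-distribution with 6 df = 0.057990.
Step 6: alpha = 0.1. reject H0.

rho = 0.6905, p = 0.057990, reject H0 at alpha = 0.1.


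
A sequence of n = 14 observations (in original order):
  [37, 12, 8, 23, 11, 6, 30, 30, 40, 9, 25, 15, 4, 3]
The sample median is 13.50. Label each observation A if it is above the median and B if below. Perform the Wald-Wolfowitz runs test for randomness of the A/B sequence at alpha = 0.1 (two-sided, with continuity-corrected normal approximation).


Step 1: Compute median = 13.50; label A = above, B = below.
Labels in order: ABBABBAAABAABB  (n_A = 7, n_B = 7)
Step 2: Count runs R = 8.
Step 3: Under H0 (random ordering), E[R] = 2*n_A*n_B/(n_A+n_B) + 1 = 2*7*7/14 + 1 = 8.0000.
        Var[R] = 2*n_A*n_B*(2*n_A*n_B - n_A - n_B) / ((n_A+n_B)^2 * (n_A+n_B-1)) = 8232/2548 = 3.2308.
        SD[R] = 1.7974.
Step 4: R = E[R], so z = 0 with no continuity correction.
Step 5: Two-sided p-value via normal approximation = 2*(1 - Phi(|z|)) = 1.000000.
Step 6: alpha = 0.1. fail to reject H0.

R = 8, z = 0.0000, p = 1.000000, fail to reject H0.
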